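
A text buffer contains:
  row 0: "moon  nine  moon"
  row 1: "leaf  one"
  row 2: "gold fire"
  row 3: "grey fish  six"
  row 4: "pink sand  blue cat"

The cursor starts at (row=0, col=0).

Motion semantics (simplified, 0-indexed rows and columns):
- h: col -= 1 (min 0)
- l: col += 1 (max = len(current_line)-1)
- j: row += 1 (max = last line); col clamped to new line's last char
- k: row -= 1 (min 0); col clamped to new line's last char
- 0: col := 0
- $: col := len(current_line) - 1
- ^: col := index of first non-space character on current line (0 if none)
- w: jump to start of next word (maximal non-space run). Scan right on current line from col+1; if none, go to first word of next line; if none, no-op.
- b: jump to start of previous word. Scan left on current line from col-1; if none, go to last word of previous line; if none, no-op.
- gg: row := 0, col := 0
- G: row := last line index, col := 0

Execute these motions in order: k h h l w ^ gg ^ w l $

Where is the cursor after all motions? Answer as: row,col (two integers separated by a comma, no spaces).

Answer: 0,15

Derivation:
After 1 (k): row=0 col=0 char='m'
After 2 (h): row=0 col=0 char='m'
After 3 (h): row=0 col=0 char='m'
After 4 (l): row=0 col=1 char='o'
After 5 (w): row=0 col=6 char='n'
After 6 (^): row=0 col=0 char='m'
After 7 (gg): row=0 col=0 char='m'
After 8 (^): row=0 col=0 char='m'
After 9 (w): row=0 col=6 char='n'
After 10 (l): row=0 col=7 char='i'
After 11 ($): row=0 col=15 char='n'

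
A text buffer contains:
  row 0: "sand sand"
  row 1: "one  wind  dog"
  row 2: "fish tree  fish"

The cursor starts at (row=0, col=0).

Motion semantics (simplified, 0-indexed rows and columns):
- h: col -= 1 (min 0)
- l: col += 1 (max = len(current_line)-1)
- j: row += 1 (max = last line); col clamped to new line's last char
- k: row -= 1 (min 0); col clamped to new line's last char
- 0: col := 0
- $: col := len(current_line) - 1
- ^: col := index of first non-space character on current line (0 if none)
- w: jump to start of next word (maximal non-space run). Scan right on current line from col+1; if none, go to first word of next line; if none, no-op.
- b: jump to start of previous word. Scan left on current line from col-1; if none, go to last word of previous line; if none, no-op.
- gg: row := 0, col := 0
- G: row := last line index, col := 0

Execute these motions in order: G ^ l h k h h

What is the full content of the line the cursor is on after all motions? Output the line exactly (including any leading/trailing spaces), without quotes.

After 1 (G): row=2 col=0 char='f'
After 2 (^): row=2 col=0 char='f'
After 3 (l): row=2 col=1 char='i'
After 4 (h): row=2 col=0 char='f'
After 5 (k): row=1 col=0 char='o'
After 6 (h): row=1 col=0 char='o'
After 7 (h): row=1 col=0 char='o'

Answer: one  wind  dog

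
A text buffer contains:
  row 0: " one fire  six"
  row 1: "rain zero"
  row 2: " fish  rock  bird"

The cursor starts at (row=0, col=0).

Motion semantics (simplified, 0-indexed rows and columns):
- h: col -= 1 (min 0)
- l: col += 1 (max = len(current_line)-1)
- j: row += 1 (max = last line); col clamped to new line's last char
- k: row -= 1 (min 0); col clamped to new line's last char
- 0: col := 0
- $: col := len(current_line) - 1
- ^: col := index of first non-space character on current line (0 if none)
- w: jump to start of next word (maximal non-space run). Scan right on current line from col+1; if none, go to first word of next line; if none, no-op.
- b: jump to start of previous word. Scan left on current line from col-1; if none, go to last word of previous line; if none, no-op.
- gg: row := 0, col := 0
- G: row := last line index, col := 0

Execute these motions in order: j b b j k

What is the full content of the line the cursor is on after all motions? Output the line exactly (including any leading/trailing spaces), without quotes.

After 1 (j): row=1 col=0 char='r'
After 2 (b): row=0 col=11 char='s'
After 3 (b): row=0 col=5 char='f'
After 4 (j): row=1 col=5 char='z'
After 5 (k): row=0 col=5 char='f'

Answer:  one fire  six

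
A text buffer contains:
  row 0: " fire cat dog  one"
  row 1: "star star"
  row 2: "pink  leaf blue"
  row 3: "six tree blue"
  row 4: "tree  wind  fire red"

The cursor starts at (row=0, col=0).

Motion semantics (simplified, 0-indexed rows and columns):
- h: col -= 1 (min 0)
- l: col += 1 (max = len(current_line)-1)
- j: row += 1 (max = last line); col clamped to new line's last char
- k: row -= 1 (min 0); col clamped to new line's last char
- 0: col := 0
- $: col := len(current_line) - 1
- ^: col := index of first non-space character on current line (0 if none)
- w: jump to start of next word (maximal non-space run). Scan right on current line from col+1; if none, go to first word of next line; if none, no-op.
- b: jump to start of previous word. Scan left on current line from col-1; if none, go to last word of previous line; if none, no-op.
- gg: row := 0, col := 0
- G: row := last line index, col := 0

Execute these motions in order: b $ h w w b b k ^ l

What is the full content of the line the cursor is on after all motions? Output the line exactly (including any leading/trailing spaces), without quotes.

After 1 (b): row=0 col=0 char='_'
After 2 ($): row=0 col=17 char='e'
After 3 (h): row=0 col=16 char='n'
After 4 (w): row=1 col=0 char='s'
After 5 (w): row=1 col=5 char='s'
After 6 (b): row=1 col=0 char='s'
After 7 (b): row=0 col=15 char='o'
After 8 (k): row=0 col=15 char='o'
After 9 (^): row=0 col=1 char='f'
After 10 (l): row=0 col=2 char='i'

Answer:  fire cat dog  one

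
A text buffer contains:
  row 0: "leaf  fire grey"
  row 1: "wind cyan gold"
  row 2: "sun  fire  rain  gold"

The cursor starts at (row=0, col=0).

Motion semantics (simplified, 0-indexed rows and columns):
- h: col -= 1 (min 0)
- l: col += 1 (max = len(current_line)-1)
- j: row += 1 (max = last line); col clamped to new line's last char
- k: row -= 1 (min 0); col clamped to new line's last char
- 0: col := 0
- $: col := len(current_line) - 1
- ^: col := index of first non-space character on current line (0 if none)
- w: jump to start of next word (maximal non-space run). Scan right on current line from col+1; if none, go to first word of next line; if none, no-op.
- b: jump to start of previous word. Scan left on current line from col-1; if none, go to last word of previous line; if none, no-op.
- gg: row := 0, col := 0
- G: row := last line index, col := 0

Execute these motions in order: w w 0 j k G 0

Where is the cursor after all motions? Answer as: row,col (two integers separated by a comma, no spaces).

Answer: 2,0

Derivation:
After 1 (w): row=0 col=6 char='f'
After 2 (w): row=0 col=11 char='g'
After 3 (0): row=0 col=0 char='l'
After 4 (j): row=1 col=0 char='w'
After 5 (k): row=0 col=0 char='l'
After 6 (G): row=2 col=0 char='s'
After 7 (0): row=2 col=0 char='s'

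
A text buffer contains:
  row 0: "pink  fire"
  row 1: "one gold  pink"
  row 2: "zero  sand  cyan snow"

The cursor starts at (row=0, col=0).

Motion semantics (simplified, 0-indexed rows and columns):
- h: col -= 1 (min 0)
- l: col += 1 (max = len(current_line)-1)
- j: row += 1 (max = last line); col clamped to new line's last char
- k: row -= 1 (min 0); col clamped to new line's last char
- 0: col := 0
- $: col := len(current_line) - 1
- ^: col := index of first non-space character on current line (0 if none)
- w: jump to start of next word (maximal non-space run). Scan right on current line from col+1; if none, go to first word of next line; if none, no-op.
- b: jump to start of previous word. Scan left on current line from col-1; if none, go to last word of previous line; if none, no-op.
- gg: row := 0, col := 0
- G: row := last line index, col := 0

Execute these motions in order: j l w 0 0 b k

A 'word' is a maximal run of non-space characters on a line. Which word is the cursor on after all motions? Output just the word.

After 1 (j): row=1 col=0 char='o'
After 2 (l): row=1 col=1 char='n'
After 3 (w): row=1 col=4 char='g'
After 4 (0): row=1 col=0 char='o'
After 5 (0): row=1 col=0 char='o'
After 6 (b): row=0 col=6 char='f'
After 7 (k): row=0 col=6 char='f'

Answer: fire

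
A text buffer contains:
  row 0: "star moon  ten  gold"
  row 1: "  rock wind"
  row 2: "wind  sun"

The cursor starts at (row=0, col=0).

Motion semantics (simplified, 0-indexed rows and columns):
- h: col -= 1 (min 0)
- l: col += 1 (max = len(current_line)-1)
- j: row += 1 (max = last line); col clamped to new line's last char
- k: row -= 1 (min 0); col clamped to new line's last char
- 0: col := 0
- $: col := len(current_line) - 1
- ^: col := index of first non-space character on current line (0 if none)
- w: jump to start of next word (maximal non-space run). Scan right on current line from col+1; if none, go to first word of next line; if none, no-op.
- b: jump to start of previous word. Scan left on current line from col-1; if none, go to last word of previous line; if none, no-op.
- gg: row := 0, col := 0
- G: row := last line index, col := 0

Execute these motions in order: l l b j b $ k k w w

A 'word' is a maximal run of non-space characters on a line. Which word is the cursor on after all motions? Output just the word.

Answer: wind

Derivation:
After 1 (l): row=0 col=1 char='t'
After 2 (l): row=0 col=2 char='a'
After 3 (b): row=0 col=0 char='s'
After 4 (j): row=1 col=0 char='_'
After 5 (b): row=0 col=16 char='g'
After 6 ($): row=0 col=19 char='d'
After 7 (k): row=0 col=19 char='d'
After 8 (k): row=0 col=19 char='d'
After 9 (w): row=1 col=2 char='r'
After 10 (w): row=1 col=7 char='w'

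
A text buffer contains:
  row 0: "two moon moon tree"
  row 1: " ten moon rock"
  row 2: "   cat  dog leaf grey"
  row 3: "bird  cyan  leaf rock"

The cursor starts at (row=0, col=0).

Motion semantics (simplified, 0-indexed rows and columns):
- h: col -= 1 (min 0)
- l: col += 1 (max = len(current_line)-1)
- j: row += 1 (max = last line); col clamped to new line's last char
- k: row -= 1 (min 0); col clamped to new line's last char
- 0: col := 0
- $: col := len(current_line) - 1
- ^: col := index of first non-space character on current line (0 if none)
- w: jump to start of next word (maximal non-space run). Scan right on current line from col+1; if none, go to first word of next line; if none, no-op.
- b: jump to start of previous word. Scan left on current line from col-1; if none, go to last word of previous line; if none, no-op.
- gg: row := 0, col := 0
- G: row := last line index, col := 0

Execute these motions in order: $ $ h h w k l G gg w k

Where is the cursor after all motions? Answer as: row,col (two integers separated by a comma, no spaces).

After 1 ($): row=0 col=17 char='e'
After 2 ($): row=0 col=17 char='e'
After 3 (h): row=0 col=16 char='e'
After 4 (h): row=0 col=15 char='r'
After 5 (w): row=1 col=1 char='t'
After 6 (k): row=0 col=1 char='w'
After 7 (l): row=0 col=2 char='o'
After 8 (G): row=3 col=0 char='b'
After 9 (gg): row=0 col=0 char='t'
After 10 (w): row=0 col=4 char='m'
After 11 (k): row=0 col=4 char='m'

Answer: 0,4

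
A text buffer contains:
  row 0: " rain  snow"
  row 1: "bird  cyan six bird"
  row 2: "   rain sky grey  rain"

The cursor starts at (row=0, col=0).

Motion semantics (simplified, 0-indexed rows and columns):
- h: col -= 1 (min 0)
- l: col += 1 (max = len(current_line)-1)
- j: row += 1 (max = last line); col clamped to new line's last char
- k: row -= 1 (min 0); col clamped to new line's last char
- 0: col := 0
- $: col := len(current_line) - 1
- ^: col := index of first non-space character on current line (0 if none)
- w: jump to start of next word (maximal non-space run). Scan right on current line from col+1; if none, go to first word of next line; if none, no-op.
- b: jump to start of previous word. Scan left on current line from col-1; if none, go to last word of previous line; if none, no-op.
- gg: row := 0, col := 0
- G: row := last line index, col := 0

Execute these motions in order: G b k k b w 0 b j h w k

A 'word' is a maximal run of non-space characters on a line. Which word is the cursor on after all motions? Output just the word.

After 1 (G): row=2 col=0 char='_'
After 2 (b): row=1 col=15 char='b'
After 3 (k): row=0 col=10 char='w'
After 4 (k): row=0 col=10 char='w'
After 5 (b): row=0 col=7 char='s'
After 6 (w): row=1 col=0 char='b'
After 7 (0): row=1 col=0 char='b'
After 8 (b): row=0 col=7 char='s'
After 9 (j): row=1 col=7 char='y'
After 10 (h): row=1 col=6 char='c'
After 11 (w): row=1 col=11 char='s'
After 12 (k): row=0 col=10 char='w'

Answer: snow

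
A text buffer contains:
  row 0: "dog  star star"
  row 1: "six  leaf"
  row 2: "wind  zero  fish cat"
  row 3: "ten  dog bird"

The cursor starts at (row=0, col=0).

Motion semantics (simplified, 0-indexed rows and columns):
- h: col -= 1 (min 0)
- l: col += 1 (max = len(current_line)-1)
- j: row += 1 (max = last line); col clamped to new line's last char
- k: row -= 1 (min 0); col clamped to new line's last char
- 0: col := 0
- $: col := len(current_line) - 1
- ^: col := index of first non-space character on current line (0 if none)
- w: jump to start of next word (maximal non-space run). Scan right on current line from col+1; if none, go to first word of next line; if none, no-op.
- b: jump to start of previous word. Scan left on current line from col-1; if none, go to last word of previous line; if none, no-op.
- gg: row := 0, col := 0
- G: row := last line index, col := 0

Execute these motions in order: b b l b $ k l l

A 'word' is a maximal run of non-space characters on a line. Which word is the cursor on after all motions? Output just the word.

Answer: star

Derivation:
After 1 (b): row=0 col=0 char='d'
After 2 (b): row=0 col=0 char='d'
After 3 (l): row=0 col=1 char='o'
After 4 (b): row=0 col=0 char='d'
After 5 ($): row=0 col=13 char='r'
After 6 (k): row=0 col=13 char='r'
After 7 (l): row=0 col=13 char='r'
After 8 (l): row=0 col=13 char='r'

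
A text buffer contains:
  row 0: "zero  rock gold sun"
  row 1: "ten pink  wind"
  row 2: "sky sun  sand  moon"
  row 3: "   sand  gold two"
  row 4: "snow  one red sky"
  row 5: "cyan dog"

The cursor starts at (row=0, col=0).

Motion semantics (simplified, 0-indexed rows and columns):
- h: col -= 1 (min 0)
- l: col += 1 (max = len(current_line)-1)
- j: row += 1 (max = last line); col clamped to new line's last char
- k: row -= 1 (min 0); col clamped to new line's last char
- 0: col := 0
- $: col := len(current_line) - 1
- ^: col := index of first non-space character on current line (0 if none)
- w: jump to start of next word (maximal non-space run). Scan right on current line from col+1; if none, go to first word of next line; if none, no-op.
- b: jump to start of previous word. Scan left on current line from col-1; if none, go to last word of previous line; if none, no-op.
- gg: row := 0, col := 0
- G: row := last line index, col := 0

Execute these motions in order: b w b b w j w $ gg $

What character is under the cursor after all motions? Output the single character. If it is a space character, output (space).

Answer: n

Derivation:
After 1 (b): row=0 col=0 char='z'
After 2 (w): row=0 col=6 char='r'
After 3 (b): row=0 col=0 char='z'
After 4 (b): row=0 col=0 char='z'
After 5 (w): row=0 col=6 char='r'
After 6 (j): row=1 col=6 char='n'
After 7 (w): row=1 col=10 char='w'
After 8 ($): row=1 col=13 char='d'
After 9 (gg): row=0 col=0 char='z'
After 10 ($): row=0 col=18 char='n'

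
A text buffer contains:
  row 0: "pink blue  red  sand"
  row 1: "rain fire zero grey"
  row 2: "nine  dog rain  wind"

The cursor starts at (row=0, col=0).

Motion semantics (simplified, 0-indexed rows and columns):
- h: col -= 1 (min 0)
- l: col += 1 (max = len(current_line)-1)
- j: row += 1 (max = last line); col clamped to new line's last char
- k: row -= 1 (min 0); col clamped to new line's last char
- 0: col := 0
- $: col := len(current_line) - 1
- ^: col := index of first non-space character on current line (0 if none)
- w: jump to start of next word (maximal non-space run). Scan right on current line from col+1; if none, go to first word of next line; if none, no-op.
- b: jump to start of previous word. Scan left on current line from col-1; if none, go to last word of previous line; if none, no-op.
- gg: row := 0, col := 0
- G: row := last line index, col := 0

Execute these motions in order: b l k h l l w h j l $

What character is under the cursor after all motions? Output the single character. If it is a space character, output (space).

After 1 (b): row=0 col=0 char='p'
After 2 (l): row=0 col=1 char='i'
After 3 (k): row=0 col=1 char='i'
After 4 (h): row=0 col=0 char='p'
After 5 (l): row=0 col=1 char='i'
After 6 (l): row=0 col=2 char='n'
After 7 (w): row=0 col=5 char='b'
After 8 (h): row=0 col=4 char='_'
After 9 (j): row=1 col=4 char='_'
After 10 (l): row=1 col=5 char='f'
After 11 ($): row=1 col=18 char='y'

Answer: y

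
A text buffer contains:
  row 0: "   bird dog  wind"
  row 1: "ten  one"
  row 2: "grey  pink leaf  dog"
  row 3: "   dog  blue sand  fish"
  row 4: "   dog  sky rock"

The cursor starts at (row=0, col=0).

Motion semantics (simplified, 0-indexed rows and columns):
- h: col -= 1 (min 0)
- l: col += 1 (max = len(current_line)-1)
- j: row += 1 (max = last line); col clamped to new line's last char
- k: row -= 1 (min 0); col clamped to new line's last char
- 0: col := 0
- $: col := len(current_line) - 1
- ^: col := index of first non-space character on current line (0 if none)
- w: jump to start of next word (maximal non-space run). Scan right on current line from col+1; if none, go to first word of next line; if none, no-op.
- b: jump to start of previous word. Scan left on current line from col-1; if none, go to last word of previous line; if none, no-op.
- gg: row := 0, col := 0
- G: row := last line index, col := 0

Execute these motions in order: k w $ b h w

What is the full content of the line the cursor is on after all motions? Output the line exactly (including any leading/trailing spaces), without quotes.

After 1 (k): row=0 col=0 char='_'
After 2 (w): row=0 col=3 char='b'
After 3 ($): row=0 col=16 char='d'
After 4 (b): row=0 col=13 char='w'
After 5 (h): row=0 col=12 char='_'
After 6 (w): row=0 col=13 char='w'

Answer:    bird dog  wind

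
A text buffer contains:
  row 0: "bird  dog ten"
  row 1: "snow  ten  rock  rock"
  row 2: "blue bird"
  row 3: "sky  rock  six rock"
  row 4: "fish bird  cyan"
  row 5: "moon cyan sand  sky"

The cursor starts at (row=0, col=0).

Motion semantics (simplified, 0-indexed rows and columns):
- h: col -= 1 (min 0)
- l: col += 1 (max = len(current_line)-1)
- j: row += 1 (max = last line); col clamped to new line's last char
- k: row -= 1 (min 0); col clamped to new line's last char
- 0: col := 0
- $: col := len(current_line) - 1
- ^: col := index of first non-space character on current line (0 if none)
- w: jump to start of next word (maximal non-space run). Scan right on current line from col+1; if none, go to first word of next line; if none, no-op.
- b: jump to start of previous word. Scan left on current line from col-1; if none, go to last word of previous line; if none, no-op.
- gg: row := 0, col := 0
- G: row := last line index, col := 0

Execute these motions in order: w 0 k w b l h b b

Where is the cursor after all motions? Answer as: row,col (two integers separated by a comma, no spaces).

Answer: 0,0

Derivation:
After 1 (w): row=0 col=6 char='d'
After 2 (0): row=0 col=0 char='b'
After 3 (k): row=0 col=0 char='b'
After 4 (w): row=0 col=6 char='d'
After 5 (b): row=0 col=0 char='b'
After 6 (l): row=0 col=1 char='i'
After 7 (h): row=0 col=0 char='b'
After 8 (b): row=0 col=0 char='b'
After 9 (b): row=0 col=0 char='b'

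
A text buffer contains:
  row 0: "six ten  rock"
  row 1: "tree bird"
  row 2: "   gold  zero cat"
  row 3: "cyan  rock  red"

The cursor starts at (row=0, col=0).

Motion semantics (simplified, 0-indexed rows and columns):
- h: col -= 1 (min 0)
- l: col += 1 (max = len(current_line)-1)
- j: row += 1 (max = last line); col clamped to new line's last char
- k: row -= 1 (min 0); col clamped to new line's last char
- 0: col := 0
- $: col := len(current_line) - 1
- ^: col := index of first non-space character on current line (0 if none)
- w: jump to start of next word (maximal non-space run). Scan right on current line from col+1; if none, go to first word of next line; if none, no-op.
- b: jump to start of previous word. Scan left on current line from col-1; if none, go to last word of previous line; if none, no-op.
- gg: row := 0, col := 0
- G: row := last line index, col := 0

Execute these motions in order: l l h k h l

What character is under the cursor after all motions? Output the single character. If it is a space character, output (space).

After 1 (l): row=0 col=1 char='i'
After 2 (l): row=0 col=2 char='x'
After 3 (h): row=0 col=1 char='i'
After 4 (k): row=0 col=1 char='i'
After 5 (h): row=0 col=0 char='s'
After 6 (l): row=0 col=1 char='i'

Answer: i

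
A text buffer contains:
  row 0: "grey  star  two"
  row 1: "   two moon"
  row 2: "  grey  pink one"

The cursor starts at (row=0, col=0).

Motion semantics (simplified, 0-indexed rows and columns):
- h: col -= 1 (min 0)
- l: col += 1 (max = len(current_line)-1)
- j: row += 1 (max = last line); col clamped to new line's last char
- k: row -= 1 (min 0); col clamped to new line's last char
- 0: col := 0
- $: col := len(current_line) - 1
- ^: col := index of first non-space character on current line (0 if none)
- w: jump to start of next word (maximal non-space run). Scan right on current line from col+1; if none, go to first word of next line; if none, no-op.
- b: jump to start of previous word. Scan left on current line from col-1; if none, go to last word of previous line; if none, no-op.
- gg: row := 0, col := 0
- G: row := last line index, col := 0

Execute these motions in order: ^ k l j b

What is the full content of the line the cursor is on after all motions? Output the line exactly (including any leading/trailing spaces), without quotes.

Answer: grey  star  two

Derivation:
After 1 (^): row=0 col=0 char='g'
After 2 (k): row=0 col=0 char='g'
After 3 (l): row=0 col=1 char='r'
After 4 (j): row=1 col=1 char='_'
After 5 (b): row=0 col=12 char='t'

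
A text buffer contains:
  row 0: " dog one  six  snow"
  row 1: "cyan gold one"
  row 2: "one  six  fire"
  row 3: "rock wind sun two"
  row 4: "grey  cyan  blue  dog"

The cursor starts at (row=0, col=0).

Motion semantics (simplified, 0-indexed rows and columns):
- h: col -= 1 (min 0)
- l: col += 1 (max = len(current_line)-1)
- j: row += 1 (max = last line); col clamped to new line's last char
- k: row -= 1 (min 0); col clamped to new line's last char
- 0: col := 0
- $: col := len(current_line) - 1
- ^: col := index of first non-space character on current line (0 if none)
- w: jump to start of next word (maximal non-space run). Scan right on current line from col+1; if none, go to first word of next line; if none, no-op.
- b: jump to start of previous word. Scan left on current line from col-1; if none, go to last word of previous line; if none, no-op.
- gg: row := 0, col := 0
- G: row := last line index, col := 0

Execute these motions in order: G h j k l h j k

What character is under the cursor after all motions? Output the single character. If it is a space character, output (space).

After 1 (G): row=4 col=0 char='g'
After 2 (h): row=4 col=0 char='g'
After 3 (j): row=4 col=0 char='g'
After 4 (k): row=3 col=0 char='r'
After 5 (l): row=3 col=1 char='o'
After 6 (h): row=3 col=0 char='r'
After 7 (j): row=4 col=0 char='g'
After 8 (k): row=3 col=0 char='r'

Answer: r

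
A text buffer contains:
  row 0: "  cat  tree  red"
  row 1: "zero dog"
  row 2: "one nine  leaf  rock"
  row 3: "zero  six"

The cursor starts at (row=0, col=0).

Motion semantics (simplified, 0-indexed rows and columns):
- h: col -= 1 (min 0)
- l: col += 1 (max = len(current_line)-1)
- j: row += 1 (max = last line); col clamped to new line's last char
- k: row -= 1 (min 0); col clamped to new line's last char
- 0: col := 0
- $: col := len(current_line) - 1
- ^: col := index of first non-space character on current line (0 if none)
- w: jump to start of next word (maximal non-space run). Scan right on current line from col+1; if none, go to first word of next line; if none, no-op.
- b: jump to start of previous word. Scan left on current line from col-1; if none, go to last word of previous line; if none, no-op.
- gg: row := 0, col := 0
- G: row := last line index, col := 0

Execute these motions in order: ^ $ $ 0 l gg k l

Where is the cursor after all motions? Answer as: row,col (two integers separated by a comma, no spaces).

After 1 (^): row=0 col=2 char='c'
After 2 ($): row=0 col=15 char='d'
After 3 ($): row=0 col=15 char='d'
After 4 (0): row=0 col=0 char='_'
After 5 (l): row=0 col=1 char='_'
After 6 (gg): row=0 col=0 char='_'
After 7 (k): row=0 col=0 char='_'
After 8 (l): row=0 col=1 char='_'

Answer: 0,1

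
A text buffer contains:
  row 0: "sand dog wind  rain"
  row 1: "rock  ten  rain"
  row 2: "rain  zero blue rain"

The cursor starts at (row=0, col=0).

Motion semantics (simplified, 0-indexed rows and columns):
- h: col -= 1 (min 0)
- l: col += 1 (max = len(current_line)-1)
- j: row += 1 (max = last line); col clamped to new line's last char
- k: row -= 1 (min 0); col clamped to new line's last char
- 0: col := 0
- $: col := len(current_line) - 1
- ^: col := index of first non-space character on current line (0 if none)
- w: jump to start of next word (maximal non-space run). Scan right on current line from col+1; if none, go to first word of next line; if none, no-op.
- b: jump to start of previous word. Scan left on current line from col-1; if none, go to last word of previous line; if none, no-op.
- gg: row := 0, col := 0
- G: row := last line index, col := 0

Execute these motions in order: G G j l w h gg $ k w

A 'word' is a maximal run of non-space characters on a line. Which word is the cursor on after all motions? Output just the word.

After 1 (G): row=2 col=0 char='r'
After 2 (G): row=2 col=0 char='r'
After 3 (j): row=2 col=0 char='r'
After 4 (l): row=2 col=1 char='a'
After 5 (w): row=2 col=6 char='z'
After 6 (h): row=2 col=5 char='_'
After 7 (gg): row=0 col=0 char='s'
After 8 ($): row=0 col=18 char='n'
After 9 (k): row=0 col=18 char='n'
After 10 (w): row=1 col=0 char='r'

Answer: rock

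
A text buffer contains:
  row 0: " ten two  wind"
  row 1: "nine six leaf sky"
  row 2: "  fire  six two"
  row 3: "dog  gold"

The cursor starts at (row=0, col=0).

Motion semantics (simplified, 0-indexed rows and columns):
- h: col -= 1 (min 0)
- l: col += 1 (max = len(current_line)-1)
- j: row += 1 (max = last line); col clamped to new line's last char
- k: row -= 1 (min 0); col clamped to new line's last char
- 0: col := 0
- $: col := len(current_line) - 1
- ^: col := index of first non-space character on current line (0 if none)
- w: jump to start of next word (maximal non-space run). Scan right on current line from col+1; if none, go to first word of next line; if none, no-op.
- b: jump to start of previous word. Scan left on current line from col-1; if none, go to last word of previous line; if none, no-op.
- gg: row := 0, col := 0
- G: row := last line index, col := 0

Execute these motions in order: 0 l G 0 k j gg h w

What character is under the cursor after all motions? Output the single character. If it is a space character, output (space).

After 1 (0): row=0 col=0 char='_'
After 2 (l): row=0 col=1 char='t'
After 3 (G): row=3 col=0 char='d'
After 4 (0): row=3 col=0 char='d'
After 5 (k): row=2 col=0 char='_'
After 6 (j): row=3 col=0 char='d'
After 7 (gg): row=0 col=0 char='_'
After 8 (h): row=0 col=0 char='_'
After 9 (w): row=0 col=1 char='t'

Answer: t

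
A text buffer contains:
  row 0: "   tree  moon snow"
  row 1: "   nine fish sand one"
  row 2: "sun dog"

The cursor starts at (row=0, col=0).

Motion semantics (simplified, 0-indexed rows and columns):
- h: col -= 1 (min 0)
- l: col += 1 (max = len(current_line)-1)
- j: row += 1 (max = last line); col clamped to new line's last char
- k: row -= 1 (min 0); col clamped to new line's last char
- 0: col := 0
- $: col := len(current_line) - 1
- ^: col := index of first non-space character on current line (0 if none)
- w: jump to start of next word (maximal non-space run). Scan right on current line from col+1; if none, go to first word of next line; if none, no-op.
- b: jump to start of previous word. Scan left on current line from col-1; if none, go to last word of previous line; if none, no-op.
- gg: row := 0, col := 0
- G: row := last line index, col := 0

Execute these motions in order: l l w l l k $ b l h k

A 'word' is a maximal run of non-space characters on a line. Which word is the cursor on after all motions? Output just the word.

Answer: snow

Derivation:
After 1 (l): row=0 col=1 char='_'
After 2 (l): row=0 col=2 char='_'
After 3 (w): row=0 col=3 char='t'
After 4 (l): row=0 col=4 char='r'
After 5 (l): row=0 col=5 char='e'
After 6 (k): row=0 col=5 char='e'
After 7 ($): row=0 col=17 char='w'
After 8 (b): row=0 col=14 char='s'
After 9 (l): row=0 col=15 char='n'
After 10 (h): row=0 col=14 char='s'
After 11 (k): row=0 col=14 char='s'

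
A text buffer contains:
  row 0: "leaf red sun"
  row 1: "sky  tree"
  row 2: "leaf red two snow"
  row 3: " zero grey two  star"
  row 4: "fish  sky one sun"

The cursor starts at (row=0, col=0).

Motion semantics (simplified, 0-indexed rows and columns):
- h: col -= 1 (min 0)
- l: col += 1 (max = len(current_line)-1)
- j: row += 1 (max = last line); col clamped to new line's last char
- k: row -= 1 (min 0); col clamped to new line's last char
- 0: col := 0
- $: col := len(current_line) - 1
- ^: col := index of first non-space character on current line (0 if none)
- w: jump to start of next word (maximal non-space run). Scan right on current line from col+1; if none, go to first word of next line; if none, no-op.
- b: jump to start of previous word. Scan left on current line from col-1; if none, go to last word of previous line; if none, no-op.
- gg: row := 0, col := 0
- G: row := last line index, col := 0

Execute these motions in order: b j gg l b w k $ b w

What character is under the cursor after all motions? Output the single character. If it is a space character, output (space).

After 1 (b): row=0 col=0 char='l'
After 2 (j): row=1 col=0 char='s'
After 3 (gg): row=0 col=0 char='l'
After 4 (l): row=0 col=1 char='e'
After 5 (b): row=0 col=0 char='l'
After 6 (w): row=0 col=5 char='r'
After 7 (k): row=0 col=5 char='r'
After 8 ($): row=0 col=11 char='n'
After 9 (b): row=0 col=9 char='s'
After 10 (w): row=1 col=0 char='s'

Answer: s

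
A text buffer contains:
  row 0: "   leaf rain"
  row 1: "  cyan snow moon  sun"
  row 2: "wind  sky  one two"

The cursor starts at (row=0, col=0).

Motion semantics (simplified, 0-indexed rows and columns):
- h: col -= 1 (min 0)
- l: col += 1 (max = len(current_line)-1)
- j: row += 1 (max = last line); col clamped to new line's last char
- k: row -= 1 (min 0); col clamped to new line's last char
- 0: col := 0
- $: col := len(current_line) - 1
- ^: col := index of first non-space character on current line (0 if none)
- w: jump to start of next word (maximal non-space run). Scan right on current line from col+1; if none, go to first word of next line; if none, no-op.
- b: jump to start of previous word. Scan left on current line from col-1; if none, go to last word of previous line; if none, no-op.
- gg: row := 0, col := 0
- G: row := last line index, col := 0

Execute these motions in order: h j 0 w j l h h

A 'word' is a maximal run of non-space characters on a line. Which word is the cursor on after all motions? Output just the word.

After 1 (h): row=0 col=0 char='_'
After 2 (j): row=1 col=0 char='_'
After 3 (0): row=1 col=0 char='_'
After 4 (w): row=1 col=2 char='c'
After 5 (j): row=2 col=2 char='n'
After 6 (l): row=2 col=3 char='d'
After 7 (h): row=2 col=2 char='n'
After 8 (h): row=2 col=1 char='i'

Answer: wind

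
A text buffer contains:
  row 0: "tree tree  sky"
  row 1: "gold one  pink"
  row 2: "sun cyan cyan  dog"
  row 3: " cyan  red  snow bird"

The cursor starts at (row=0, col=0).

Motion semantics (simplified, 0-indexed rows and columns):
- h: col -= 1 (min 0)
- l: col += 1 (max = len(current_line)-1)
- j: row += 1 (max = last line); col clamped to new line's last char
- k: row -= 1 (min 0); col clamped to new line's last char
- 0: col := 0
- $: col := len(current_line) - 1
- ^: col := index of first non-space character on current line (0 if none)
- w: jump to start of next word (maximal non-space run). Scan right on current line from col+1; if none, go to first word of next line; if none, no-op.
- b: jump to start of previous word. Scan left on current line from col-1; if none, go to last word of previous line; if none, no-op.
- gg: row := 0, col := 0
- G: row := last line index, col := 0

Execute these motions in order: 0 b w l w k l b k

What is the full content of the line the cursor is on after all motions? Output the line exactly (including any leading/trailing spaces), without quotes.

Answer: tree tree  sky

Derivation:
After 1 (0): row=0 col=0 char='t'
After 2 (b): row=0 col=0 char='t'
After 3 (w): row=0 col=5 char='t'
After 4 (l): row=0 col=6 char='r'
After 5 (w): row=0 col=11 char='s'
After 6 (k): row=0 col=11 char='s'
After 7 (l): row=0 col=12 char='k'
After 8 (b): row=0 col=11 char='s'
After 9 (k): row=0 col=11 char='s'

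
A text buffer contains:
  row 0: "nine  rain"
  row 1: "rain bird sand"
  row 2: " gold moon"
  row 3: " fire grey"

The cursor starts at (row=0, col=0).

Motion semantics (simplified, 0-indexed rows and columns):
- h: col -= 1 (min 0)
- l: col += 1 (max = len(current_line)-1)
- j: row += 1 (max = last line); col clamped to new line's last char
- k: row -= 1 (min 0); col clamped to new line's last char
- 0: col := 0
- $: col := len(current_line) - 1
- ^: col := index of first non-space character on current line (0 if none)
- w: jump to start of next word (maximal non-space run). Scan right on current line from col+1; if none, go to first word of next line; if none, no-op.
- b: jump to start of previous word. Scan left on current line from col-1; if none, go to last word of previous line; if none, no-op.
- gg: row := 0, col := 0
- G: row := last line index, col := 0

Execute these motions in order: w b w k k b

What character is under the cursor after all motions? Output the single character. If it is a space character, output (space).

After 1 (w): row=0 col=6 char='r'
After 2 (b): row=0 col=0 char='n'
After 3 (w): row=0 col=6 char='r'
After 4 (k): row=0 col=6 char='r'
After 5 (k): row=0 col=6 char='r'
After 6 (b): row=0 col=0 char='n'

Answer: n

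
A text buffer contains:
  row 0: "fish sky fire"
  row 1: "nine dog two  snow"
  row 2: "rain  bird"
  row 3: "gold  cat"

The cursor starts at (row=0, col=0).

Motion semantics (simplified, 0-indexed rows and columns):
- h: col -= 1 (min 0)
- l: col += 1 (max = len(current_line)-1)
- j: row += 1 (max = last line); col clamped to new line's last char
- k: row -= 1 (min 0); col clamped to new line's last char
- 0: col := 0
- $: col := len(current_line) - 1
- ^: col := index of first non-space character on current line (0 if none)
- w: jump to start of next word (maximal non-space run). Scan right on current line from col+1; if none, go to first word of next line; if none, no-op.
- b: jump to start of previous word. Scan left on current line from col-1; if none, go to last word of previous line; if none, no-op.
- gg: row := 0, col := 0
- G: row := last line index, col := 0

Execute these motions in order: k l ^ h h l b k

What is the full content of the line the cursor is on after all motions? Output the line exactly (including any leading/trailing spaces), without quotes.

Answer: fish sky fire

Derivation:
After 1 (k): row=0 col=0 char='f'
After 2 (l): row=0 col=1 char='i'
After 3 (^): row=0 col=0 char='f'
After 4 (h): row=0 col=0 char='f'
After 5 (h): row=0 col=0 char='f'
After 6 (l): row=0 col=1 char='i'
After 7 (b): row=0 col=0 char='f'
After 8 (k): row=0 col=0 char='f'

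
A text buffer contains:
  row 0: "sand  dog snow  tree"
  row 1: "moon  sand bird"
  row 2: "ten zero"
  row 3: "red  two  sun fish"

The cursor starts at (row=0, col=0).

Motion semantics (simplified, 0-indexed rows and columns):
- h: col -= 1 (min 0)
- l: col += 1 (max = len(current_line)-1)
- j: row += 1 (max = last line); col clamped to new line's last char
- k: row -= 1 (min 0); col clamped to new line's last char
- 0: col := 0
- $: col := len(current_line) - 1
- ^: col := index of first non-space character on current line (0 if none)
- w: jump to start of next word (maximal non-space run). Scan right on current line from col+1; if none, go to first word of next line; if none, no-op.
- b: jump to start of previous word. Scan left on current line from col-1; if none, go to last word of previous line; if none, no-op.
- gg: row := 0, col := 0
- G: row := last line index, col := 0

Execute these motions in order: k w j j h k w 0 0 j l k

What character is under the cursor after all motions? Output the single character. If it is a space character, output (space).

After 1 (k): row=0 col=0 char='s'
After 2 (w): row=0 col=6 char='d'
After 3 (j): row=1 col=6 char='s'
After 4 (j): row=2 col=6 char='r'
After 5 (h): row=2 col=5 char='e'
After 6 (k): row=1 col=5 char='_'
After 7 (w): row=1 col=6 char='s'
After 8 (0): row=1 col=0 char='m'
After 9 (0): row=1 col=0 char='m'
After 10 (j): row=2 col=0 char='t'
After 11 (l): row=2 col=1 char='e'
After 12 (k): row=1 col=1 char='o'

Answer: o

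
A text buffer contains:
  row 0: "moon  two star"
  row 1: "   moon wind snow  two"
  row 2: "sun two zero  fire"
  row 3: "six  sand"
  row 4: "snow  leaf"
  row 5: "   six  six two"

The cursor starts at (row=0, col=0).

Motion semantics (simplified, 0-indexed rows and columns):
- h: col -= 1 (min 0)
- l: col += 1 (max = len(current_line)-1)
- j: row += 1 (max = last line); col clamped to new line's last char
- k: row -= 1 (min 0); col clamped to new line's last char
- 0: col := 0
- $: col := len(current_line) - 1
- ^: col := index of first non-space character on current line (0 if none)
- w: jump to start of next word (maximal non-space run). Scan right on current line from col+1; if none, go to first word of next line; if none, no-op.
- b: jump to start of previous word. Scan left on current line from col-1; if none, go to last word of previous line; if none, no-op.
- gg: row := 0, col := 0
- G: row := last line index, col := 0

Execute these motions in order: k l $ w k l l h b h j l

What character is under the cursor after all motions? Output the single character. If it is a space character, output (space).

Answer: (space)

Derivation:
After 1 (k): row=0 col=0 char='m'
After 2 (l): row=0 col=1 char='o'
After 3 ($): row=0 col=13 char='r'
After 4 (w): row=1 col=3 char='m'
After 5 (k): row=0 col=3 char='n'
After 6 (l): row=0 col=4 char='_'
After 7 (l): row=0 col=5 char='_'
After 8 (h): row=0 col=4 char='_'
After 9 (b): row=0 col=0 char='m'
After 10 (h): row=0 col=0 char='m'
After 11 (j): row=1 col=0 char='_'
After 12 (l): row=1 col=1 char='_'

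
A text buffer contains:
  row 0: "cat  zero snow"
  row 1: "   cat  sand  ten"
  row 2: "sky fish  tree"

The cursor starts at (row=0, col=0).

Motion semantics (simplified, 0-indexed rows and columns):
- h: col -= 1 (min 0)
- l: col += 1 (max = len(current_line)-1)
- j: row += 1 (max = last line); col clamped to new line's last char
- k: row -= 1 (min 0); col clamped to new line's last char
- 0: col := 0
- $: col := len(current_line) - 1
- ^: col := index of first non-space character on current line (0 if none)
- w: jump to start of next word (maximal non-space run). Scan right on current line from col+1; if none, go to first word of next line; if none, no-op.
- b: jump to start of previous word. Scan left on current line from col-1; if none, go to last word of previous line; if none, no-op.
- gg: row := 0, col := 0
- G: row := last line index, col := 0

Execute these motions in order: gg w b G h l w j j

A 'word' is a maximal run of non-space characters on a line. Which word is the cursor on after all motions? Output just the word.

Answer: fish

Derivation:
After 1 (gg): row=0 col=0 char='c'
After 2 (w): row=0 col=5 char='z'
After 3 (b): row=0 col=0 char='c'
After 4 (G): row=2 col=0 char='s'
After 5 (h): row=2 col=0 char='s'
After 6 (l): row=2 col=1 char='k'
After 7 (w): row=2 col=4 char='f'
After 8 (j): row=2 col=4 char='f'
After 9 (j): row=2 col=4 char='f'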